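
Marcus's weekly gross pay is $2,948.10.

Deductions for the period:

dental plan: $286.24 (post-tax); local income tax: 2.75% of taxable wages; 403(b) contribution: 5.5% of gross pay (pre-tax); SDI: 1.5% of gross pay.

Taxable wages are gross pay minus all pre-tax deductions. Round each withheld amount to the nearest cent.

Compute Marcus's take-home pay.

$2,378.88

403(b) contribution: $2,948.10 × 0.055 = $162.15
Taxable wages = $2,948.10 − $162.15 = $2,785.95
Local income tax: $2,785.95 × 0.0275 = $76.61
SDI: $2,948.10 × 0.015 = $44.22
Dental plan: $286.24
Total deductions = $162.15 + $76.61 + $44.22 + $286.24 = $569.22
Net pay = $2,948.10 − $569.22 = $2,378.88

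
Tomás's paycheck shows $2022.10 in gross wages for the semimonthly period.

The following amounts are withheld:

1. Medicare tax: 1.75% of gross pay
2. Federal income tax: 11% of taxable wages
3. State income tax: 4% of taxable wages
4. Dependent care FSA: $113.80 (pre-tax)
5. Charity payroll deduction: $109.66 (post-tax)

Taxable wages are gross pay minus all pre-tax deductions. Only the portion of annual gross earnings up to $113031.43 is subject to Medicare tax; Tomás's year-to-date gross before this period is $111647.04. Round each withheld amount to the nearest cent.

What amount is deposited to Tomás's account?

$1488.17

Dependent care FSA: $113.80
Taxable wages = $2022.10 − $113.80 = $1908.30
Federal income tax: $1908.30 × 0.11 = $209.91
State income tax: $1908.30 × 0.04 = $76.33
Medicare tax: only $113031.43 − $111647.04 = $1384.39 of this check is subject → $1384.39 × 0.0175 = $24.23
Charity payroll deduction: $109.66
Total deductions = $113.80 + $209.91 + $76.33 + $24.23 + $109.66 = $533.93
Net pay = $2022.10 − $533.93 = $1488.17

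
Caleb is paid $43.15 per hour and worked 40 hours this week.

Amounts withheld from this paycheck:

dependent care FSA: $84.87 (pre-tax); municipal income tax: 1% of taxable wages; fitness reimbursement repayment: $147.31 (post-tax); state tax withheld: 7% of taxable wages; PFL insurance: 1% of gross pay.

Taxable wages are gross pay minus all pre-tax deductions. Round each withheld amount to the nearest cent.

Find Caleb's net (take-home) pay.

Gross pay: 40 × $43.15 = $1726.00
Dependent care FSA: $84.87
Taxable wages = $1726.00 − $84.87 = $1641.13
Municipal income tax: $1641.13 × 0.01 = $16.41
State tax withheld: $1641.13 × 0.07 = $114.88
PFL insurance: $1726.00 × 0.01 = $17.26
Fitness reimbursement repayment: $147.31
Total deductions = $84.87 + $16.41 + $114.88 + $17.26 + $147.31 = $380.73
Net pay = $1726.00 − $380.73 = $1345.27

$1345.27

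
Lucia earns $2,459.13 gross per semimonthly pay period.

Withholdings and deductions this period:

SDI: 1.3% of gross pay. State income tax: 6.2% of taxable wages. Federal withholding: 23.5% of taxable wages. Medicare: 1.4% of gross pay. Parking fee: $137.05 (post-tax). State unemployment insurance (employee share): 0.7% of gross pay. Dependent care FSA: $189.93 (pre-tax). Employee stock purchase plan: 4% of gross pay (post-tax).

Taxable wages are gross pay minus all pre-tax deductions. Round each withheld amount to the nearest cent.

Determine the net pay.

$1,276.22

Dependent care FSA: $189.93
Taxable wages = $2,459.13 − $189.93 = $2,269.20
State income tax: $2,269.20 × 0.062 = $140.69
Federal withholding: $2,269.20 × 0.235 = $533.26
Medicare: $2,459.13 × 0.014 = $34.43
State unemployment insurance (employee share): $2,459.13 × 0.007 = $17.21
SDI: $2,459.13 × 0.013 = $31.97
Parking fee: $137.05
Employee stock purchase plan: $2,459.13 × 0.04 = $98.37
Total deductions = $189.93 + $140.69 + $533.26 + $34.43 + $17.21 + $31.97 + $137.05 + $98.37 = $1,182.91
Net pay = $2,459.13 − $1,182.91 = $1,276.22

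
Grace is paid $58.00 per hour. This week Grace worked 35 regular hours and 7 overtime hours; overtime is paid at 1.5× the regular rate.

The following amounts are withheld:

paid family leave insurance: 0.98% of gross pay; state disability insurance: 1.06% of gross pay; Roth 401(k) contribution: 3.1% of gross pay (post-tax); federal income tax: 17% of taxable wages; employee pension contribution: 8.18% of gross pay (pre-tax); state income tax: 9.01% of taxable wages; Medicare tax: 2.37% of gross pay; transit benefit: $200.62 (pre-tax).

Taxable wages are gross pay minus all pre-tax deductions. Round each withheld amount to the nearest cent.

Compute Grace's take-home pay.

$1,446.25

Regular pay: 35 × $58.00 = $2,030.00
Overtime pay: 7 × $58.00 × 1.5 = $609.00
Gross pay = $2,030.00 + $609.00 = $2,639.00
Employee pension contribution: $2,639.00 × 0.0818 = $215.87
Transit benefit: $200.62
Pre-tax total = $215.87 + $200.62 = $416.49
Taxable wages = $2,639.00 − $416.49 = $2,222.51
State income tax: $2,222.51 × 0.0901 = $200.25
Federal income tax: $2,222.51 × 0.17 = $377.83
Paid family leave insurance: $2,639.00 × 0.0098 = $25.86
Medicare tax: $2,639.00 × 0.0237 = $62.54
State disability insurance: $2,639.00 × 0.0106 = $27.97
Roth 401(k) contribution: $2,639.00 × 0.031 = $81.81
Total deductions = $215.87 + $200.62 + $200.25 + $377.83 + $25.86 + $62.54 + $27.97 + $81.81 = $1,192.75
Net pay = $2,639.00 − $1,192.75 = $1,446.25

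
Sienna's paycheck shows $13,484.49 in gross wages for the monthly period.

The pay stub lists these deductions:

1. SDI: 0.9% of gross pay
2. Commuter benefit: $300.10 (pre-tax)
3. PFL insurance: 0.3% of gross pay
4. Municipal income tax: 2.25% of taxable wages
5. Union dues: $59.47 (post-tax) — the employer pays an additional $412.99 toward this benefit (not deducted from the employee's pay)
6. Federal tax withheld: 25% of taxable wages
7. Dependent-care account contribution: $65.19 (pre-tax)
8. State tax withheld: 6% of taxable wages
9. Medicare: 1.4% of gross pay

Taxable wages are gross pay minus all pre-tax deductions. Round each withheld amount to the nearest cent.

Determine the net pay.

$8,347.01

Dependent-care account contribution: $65.19
Commuter benefit: $300.10
Pre-tax total = $65.19 + $300.10 = $365.29
Taxable wages = $13,484.49 − $365.29 = $13,119.20
State tax withheld: $13,119.20 × 0.06 = $787.15
Federal tax withheld: $13,119.20 × 0.25 = $3,279.80
Municipal income tax: $13,119.20 × 0.0225 = $295.18
Medicare: $13,484.49 × 0.014 = $188.78
SDI: $13,484.49 × 0.009 = $121.36
PFL insurance: $13,484.49 × 0.003 = $40.45
Union dues: $59.47
(Employer's $412.99 toward union dues is not withheld from the employee.)
Total deductions = $65.19 + $300.10 + $787.15 + $3,279.80 + $295.18 + $188.78 + $121.36 + $40.45 + $59.47 = $5,137.48
Net pay = $13,484.49 − $5,137.48 = $8,347.01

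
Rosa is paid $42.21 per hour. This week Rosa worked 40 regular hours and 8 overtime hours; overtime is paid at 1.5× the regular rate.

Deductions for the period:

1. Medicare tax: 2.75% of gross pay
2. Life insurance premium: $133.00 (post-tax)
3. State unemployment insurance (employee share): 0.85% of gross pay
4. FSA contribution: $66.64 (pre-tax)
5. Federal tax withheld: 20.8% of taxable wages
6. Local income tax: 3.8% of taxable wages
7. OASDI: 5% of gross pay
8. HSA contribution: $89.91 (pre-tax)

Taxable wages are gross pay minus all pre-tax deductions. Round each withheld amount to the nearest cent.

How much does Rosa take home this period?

Regular pay: 40 × $42.21 = $1,688.40
Overtime pay: 8 × $42.21 × 1.5 = $506.52
Gross pay = $1,688.40 + $506.52 = $2,194.92
HSA contribution: $89.91
FSA contribution: $66.64
Pre-tax total = $89.91 + $66.64 = $156.55
Taxable wages = $2,194.92 − $156.55 = $2,038.37
Local income tax: $2,038.37 × 0.038 = $77.46
Federal tax withheld: $2,038.37 × 0.208 = $423.98
State unemployment insurance (employee share): $2,194.92 × 0.0085 = $18.66
OASDI: $2,194.92 × 0.05 = $109.75
Medicare tax: $2,194.92 × 0.0275 = $60.36
Life insurance premium: $133.00
Total deductions = $89.91 + $66.64 + $77.46 + $423.98 + $18.66 + $109.75 + $60.36 + $133.00 = $979.76
Net pay = $2,194.92 − $979.76 = $1,215.16

$1,215.16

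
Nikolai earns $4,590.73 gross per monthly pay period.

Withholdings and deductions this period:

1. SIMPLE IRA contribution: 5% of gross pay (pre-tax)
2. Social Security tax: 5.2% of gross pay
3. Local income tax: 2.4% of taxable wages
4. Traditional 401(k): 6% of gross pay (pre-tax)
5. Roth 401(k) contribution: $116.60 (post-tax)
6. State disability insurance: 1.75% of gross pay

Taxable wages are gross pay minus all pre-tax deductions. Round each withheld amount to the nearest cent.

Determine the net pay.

$3,552.03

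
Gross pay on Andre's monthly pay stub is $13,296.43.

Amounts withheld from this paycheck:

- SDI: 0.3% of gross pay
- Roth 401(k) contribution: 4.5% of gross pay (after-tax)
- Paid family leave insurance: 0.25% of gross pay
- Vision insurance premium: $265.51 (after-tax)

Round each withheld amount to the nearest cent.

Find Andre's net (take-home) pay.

$12,359.45

SDI: $13,296.43 × 0.003 = $39.89
Paid family leave insurance: $13,296.43 × 0.0025 = $33.24
Roth 401(k) contribution: $13,296.43 × 0.045 = $598.34
Vision insurance premium: $265.51
Total deductions = $39.89 + $33.24 + $598.34 + $265.51 = $936.98
Net pay = $13,296.43 − $936.98 = $12,359.45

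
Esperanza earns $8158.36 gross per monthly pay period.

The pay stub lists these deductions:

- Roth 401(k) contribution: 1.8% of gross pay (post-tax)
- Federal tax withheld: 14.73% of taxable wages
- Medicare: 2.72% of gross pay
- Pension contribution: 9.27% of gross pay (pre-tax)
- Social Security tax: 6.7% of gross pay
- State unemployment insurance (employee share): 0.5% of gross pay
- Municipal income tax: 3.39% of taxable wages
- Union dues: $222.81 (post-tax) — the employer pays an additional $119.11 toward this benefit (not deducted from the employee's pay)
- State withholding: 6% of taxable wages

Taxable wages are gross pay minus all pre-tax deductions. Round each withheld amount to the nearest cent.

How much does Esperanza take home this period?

$4437.73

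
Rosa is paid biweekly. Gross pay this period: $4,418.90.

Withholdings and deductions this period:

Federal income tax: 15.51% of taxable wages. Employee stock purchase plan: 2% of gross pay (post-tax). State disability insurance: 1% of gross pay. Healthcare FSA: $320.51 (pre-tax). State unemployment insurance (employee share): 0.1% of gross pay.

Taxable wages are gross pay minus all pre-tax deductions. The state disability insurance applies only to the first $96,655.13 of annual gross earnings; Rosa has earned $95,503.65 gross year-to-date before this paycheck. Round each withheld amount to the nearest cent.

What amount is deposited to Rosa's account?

$3,358.42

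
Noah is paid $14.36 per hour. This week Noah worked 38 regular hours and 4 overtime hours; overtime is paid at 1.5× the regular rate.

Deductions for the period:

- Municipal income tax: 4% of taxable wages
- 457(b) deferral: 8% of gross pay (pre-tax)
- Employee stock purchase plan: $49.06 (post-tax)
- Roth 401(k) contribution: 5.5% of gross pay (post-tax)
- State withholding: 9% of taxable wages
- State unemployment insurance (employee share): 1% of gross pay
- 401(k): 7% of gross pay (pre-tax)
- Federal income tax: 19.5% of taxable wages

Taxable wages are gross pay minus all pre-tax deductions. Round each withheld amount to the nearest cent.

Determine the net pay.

$272.38

Regular pay: 38 × $14.36 = $545.68
Overtime pay: 4 × $14.36 × 1.5 = $86.16
Gross pay = $545.68 + $86.16 = $631.84
457(b) deferral: $631.84 × 0.08 = $50.55
401(k): $631.84 × 0.07 = $44.23
Pre-tax total = $50.55 + $44.23 = $94.78
Taxable wages = $631.84 − $94.78 = $537.06
Federal income tax: $537.06 × 0.195 = $104.73
Municipal income tax: $537.06 × 0.04 = $21.48
State withholding: $537.06 × 0.09 = $48.34
State unemployment insurance (employee share): $631.84 × 0.01 = $6.32
Employee stock purchase plan: $49.06
Roth 401(k) contribution: $631.84 × 0.055 = $34.75
Total deductions = $50.55 + $44.23 + $104.73 + $21.48 + $48.34 + $6.32 + $49.06 + $34.75 = $359.46
Net pay = $631.84 − $359.46 = $272.38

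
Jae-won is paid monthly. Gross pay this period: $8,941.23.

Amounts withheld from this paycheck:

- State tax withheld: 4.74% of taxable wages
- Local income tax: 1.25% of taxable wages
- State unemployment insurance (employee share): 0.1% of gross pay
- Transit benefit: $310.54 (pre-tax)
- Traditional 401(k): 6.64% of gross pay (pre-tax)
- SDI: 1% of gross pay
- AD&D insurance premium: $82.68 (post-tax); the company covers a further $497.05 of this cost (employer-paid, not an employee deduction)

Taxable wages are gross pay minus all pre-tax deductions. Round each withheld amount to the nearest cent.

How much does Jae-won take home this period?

Traditional 401(k): $8,941.23 × 0.0664 = $593.70
Transit benefit: $310.54
Pre-tax total = $593.70 + $310.54 = $904.24
Taxable wages = $8,941.23 − $904.24 = $8,036.99
Local income tax: $8,036.99 × 0.0125 = $100.46
State tax withheld: $8,036.99 × 0.0474 = $380.95
SDI: $8,941.23 × 0.01 = $89.41
State unemployment insurance (employee share): $8,941.23 × 0.001 = $8.94
AD&D insurance premium: $82.68
(Employer's $497.05 toward AD&D insurance premium is not withheld from the employee.)
Total deductions = $593.70 + $310.54 + $100.46 + $380.95 + $89.41 + $8.94 + $82.68 = $1,566.68
Net pay = $8,941.23 − $1,566.68 = $7,374.55

$7,374.55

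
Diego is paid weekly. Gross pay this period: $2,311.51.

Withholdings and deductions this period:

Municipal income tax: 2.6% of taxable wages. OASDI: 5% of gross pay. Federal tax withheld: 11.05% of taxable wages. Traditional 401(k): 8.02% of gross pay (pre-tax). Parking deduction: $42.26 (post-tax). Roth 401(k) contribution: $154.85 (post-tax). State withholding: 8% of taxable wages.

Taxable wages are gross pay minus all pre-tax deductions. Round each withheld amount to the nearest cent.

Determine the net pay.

$1,353.13

Traditional 401(k): $2,311.51 × 0.0802 = $185.38
Taxable wages = $2,311.51 − $185.38 = $2,126.13
Municipal income tax: $2,126.13 × 0.026 = $55.28
Federal tax withheld: $2,126.13 × 0.1105 = $234.94
State withholding: $2,126.13 × 0.08 = $170.09
OASDI: $2,311.51 × 0.05 = $115.58
Roth 401(k) contribution: $154.85
Parking deduction: $42.26
Total deductions = $185.38 + $55.28 + $234.94 + $170.09 + $115.58 + $154.85 + $42.26 = $958.38
Net pay = $2,311.51 − $958.38 = $1,353.13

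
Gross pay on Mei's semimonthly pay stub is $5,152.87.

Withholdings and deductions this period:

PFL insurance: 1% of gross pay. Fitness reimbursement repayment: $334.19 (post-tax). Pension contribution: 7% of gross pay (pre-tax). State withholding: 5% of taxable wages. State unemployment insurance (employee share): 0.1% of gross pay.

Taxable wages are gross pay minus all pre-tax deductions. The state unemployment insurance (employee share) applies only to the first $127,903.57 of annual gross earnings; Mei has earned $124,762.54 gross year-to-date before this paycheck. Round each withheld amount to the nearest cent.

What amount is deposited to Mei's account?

$4,163.70

Pension contribution: $5,152.87 × 0.07 = $360.70
Taxable wages = $5,152.87 − $360.70 = $4,792.17
State withholding: $4,792.17 × 0.05 = $239.61
State unemployment insurance (employee share): only $127,903.57 − $124,762.54 = $3,141.03 of this check is subject → $3,141.03 × 0.001 = $3.14
PFL insurance: $5,152.87 × 0.01 = $51.53
Fitness reimbursement repayment: $334.19
Total deductions = $360.70 + $239.61 + $3.14 + $51.53 + $334.19 = $989.17
Net pay = $5,152.87 − $989.17 = $4,163.70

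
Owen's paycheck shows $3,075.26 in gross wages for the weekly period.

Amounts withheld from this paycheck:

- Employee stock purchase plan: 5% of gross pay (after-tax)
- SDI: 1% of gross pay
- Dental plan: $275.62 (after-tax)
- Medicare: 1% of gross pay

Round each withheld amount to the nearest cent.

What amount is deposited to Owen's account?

$2,584.38

Medicare: $3,075.26 × 0.01 = $30.75
SDI: $3,075.26 × 0.01 = $30.75
Employee stock purchase plan: $3,075.26 × 0.05 = $153.76
Dental plan: $275.62
Total deductions = $30.75 + $30.75 + $153.76 + $275.62 = $490.88
Net pay = $3,075.26 − $490.88 = $2,584.38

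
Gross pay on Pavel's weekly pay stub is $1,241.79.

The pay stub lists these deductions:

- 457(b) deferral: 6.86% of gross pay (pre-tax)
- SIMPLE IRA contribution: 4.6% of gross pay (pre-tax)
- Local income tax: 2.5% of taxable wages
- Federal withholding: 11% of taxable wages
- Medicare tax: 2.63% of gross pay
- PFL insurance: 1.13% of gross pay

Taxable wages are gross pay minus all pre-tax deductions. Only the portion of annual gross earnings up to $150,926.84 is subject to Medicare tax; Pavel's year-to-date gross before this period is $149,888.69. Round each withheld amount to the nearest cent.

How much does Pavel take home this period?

$909.72

457(b) deferral: $1,241.79 × 0.0686 = $85.19
SIMPLE IRA contribution: $1,241.79 × 0.046 = $57.12
Pre-tax total = $85.19 + $57.12 = $142.31
Taxable wages = $1,241.79 − $142.31 = $1,099.48
Local income tax: $1,099.48 × 0.025 = $27.49
Federal withholding: $1,099.48 × 0.11 = $120.94
Medicare tax: only $150,926.84 − $149,888.69 = $1,038.15 of this check is subject → $1,038.15 × 0.0263 = $27.30
PFL insurance: $1,241.79 × 0.0113 = $14.03
Total deductions = $85.19 + $57.12 + $27.49 + $120.94 + $27.30 + $14.03 = $332.07
Net pay = $1,241.79 − $332.07 = $909.72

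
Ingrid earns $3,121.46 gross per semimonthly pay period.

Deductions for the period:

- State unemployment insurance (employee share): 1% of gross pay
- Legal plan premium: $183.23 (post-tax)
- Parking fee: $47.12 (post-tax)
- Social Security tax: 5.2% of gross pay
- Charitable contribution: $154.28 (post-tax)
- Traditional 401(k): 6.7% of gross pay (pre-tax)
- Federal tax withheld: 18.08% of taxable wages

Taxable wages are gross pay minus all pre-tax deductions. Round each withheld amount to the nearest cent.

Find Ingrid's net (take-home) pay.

Traditional 401(k): $3,121.46 × 0.067 = $209.14
Taxable wages = $3,121.46 − $209.14 = $2,912.32
Federal tax withheld: $2,912.32 × 0.1808 = $526.55
State unemployment insurance (employee share): $3,121.46 × 0.01 = $31.21
Social Security tax: $3,121.46 × 0.052 = $162.32
Parking fee: $47.12
Legal plan premium: $183.23
Charitable contribution: $154.28
Total deductions = $209.14 + $526.55 + $31.21 + $162.32 + $47.12 + $183.23 + $154.28 = $1,313.85
Net pay = $3,121.46 − $1,313.85 = $1,807.61

$1,807.61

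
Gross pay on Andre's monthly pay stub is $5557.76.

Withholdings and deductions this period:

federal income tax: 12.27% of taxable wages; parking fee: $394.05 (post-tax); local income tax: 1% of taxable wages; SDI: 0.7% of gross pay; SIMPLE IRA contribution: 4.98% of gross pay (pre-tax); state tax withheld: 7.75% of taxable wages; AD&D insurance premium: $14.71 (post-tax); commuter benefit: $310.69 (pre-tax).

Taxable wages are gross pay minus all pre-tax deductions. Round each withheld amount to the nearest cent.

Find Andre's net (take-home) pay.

Commuter benefit: $310.69
SIMPLE IRA contribution: $5557.76 × 0.0498 = $276.78
Pre-tax total = $310.69 + $276.78 = $587.47
Taxable wages = $5557.76 − $587.47 = $4970.29
Federal income tax: $4970.29 × 0.1227 = $609.85
Local income tax: $4970.29 × 0.01 = $49.70
State tax withheld: $4970.29 × 0.0775 = $385.20
SDI: $5557.76 × 0.007 = $38.90
AD&D insurance premium: $14.71
Parking fee: $394.05
Total deductions = $310.69 + $276.78 + $609.85 + $49.70 + $385.20 + $38.90 + $14.71 + $394.05 = $2079.88
Net pay = $5557.76 − $2079.88 = $3477.88

$3477.88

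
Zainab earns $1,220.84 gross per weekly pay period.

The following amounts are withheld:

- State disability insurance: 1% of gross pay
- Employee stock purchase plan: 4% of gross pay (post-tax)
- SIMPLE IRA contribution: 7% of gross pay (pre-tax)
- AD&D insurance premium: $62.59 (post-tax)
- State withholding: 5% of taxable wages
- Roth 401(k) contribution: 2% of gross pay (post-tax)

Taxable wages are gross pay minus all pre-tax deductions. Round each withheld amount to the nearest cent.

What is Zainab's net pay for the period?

SIMPLE IRA contribution: $1,220.84 × 0.07 = $85.46
Taxable wages = $1,220.84 − $85.46 = $1,135.38
State withholding: $1,135.38 × 0.05 = $56.77
State disability insurance: $1,220.84 × 0.01 = $12.21
Roth 401(k) contribution: $1,220.84 × 0.02 = $24.42
Employee stock purchase plan: $1,220.84 × 0.04 = $48.83
AD&D insurance premium: $62.59
Total deductions = $85.46 + $56.77 + $12.21 + $24.42 + $48.83 + $62.59 = $290.28
Net pay = $1,220.84 − $290.28 = $930.56

$930.56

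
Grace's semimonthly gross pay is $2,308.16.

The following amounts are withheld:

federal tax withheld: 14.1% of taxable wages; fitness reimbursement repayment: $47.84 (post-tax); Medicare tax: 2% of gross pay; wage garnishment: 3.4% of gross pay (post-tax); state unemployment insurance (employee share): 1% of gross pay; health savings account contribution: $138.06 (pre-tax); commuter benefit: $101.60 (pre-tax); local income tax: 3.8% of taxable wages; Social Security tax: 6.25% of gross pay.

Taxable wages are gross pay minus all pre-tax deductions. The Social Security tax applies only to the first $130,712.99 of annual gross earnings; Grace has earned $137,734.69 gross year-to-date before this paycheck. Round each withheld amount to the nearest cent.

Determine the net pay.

Health savings account contribution: $138.06
Commuter benefit: $101.60
Pre-tax total = $138.06 + $101.60 = $239.66
Taxable wages = $2,308.16 − $239.66 = $2,068.50
Local income tax: $2,068.50 × 0.038 = $78.60
Federal tax withheld: $2,068.50 × 0.141 = $291.66
Medicare tax: $2,308.16 × 0.02 = $46.16
Social Security tax: annual cap $130,712.99 already reached (YTD $137,734.69), so $0.00
State unemployment insurance (employee share): $2,308.16 × 0.01 = $23.08
Wage garnishment: $2,308.16 × 0.034 = $78.48
Fitness reimbursement repayment: $47.84
Total deductions = $138.06 + $101.60 + $78.60 + $291.66 + $46.16 + $0.00 + $23.08 + $78.48 + $47.84 = $805.48
Net pay = $2,308.16 − $805.48 = $1,502.68

$1,502.68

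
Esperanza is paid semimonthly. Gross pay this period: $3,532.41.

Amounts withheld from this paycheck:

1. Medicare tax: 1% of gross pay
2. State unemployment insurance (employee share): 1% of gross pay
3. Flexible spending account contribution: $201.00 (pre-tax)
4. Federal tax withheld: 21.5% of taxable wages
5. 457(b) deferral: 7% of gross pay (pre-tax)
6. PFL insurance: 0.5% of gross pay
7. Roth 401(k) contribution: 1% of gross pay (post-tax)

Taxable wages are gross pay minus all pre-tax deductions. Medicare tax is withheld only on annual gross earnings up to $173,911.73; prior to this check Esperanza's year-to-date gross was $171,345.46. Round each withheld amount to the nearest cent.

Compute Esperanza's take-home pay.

$2,307.09

Flexible spending account contribution: $201.00
457(b) deferral: $3,532.41 × 0.07 = $247.27
Pre-tax total = $201.00 + $247.27 = $448.27
Taxable wages = $3,532.41 − $448.27 = $3,084.14
Federal tax withheld: $3,084.14 × 0.215 = $663.09
Medicare tax: only $173,911.73 − $171,345.46 = $2,566.27 of this check is subject → $2,566.27 × 0.01 = $25.66
PFL insurance: $3,532.41 × 0.005 = $17.66
State unemployment insurance (employee share): $3,532.41 × 0.01 = $35.32
Roth 401(k) contribution: $3,532.41 × 0.01 = $35.32
Total deductions = $201.00 + $247.27 + $663.09 + $25.66 + $17.66 + $35.32 + $35.32 = $1,225.32
Net pay = $3,532.41 − $1,225.32 = $2,307.09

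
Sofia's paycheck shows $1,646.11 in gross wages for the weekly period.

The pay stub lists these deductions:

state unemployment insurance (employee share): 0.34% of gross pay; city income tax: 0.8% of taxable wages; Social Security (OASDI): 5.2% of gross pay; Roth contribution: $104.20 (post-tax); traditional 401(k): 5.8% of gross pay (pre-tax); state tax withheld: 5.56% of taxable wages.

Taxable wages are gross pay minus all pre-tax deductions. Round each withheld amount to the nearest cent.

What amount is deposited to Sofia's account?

Traditional 401(k): $1,646.11 × 0.058 = $95.47
Taxable wages = $1,646.11 − $95.47 = $1,550.64
State tax withheld: $1,550.64 × 0.0556 = $86.22
City income tax: $1,550.64 × 0.008 = $12.41
State unemployment insurance (employee share): $1,646.11 × 0.0034 = $5.60
Social Security (OASDI): $1,646.11 × 0.052 = $85.60
Roth contribution: $104.20
Total deductions = $95.47 + $86.22 + $12.41 + $5.60 + $85.60 + $104.20 = $389.50
Net pay = $1,646.11 − $389.50 = $1,256.61

$1,256.61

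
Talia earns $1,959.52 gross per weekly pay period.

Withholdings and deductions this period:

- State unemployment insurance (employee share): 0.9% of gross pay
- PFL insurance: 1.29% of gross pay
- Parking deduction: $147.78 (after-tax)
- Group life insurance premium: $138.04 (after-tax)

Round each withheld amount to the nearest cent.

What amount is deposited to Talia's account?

$1,630.78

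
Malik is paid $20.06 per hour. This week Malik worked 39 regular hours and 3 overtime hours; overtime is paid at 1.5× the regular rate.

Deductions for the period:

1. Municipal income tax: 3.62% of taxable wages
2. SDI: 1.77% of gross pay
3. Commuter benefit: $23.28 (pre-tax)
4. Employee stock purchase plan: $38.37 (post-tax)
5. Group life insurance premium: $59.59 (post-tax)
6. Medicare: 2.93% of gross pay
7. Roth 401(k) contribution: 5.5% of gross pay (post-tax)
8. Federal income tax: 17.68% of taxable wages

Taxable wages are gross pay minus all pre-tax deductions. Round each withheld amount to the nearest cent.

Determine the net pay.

$481.45

Regular pay: 39 × $20.06 = $782.34
Overtime pay: 3 × $20.06 × 1.5 = $90.27
Gross pay = $782.34 + $90.27 = $872.61
Commuter benefit: $23.28
Taxable wages = $872.61 − $23.28 = $849.33
Federal income tax: $849.33 × 0.1768 = $150.16
Municipal income tax: $849.33 × 0.0362 = $30.75
SDI: $872.61 × 0.0177 = $15.45
Medicare: $872.61 × 0.0293 = $25.57
Roth 401(k) contribution: $872.61 × 0.055 = $47.99
Employee stock purchase plan: $38.37
Group life insurance premium: $59.59
Total deductions = $23.28 + $150.16 + $30.75 + $15.45 + $25.57 + $47.99 + $38.37 + $59.59 = $391.16
Net pay = $872.61 − $391.16 = $481.45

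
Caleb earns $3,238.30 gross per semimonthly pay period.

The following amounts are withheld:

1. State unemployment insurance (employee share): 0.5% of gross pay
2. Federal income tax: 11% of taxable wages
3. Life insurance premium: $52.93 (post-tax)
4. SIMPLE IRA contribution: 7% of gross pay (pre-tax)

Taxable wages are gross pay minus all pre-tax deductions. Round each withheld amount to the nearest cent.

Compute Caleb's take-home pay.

$2,611.22

SIMPLE IRA contribution: $3,238.30 × 0.07 = $226.68
Taxable wages = $3,238.30 − $226.68 = $3,011.62
Federal income tax: $3,011.62 × 0.11 = $331.28
State unemployment insurance (employee share): $3,238.30 × 0.005 = $16.19
Life insurance premium: $52.93
Total deductions = $226.68 + $331.28 + $16.19 + $52.93 = $627.08
Net pay = $3,238.30 − $627.08 = $2,611.22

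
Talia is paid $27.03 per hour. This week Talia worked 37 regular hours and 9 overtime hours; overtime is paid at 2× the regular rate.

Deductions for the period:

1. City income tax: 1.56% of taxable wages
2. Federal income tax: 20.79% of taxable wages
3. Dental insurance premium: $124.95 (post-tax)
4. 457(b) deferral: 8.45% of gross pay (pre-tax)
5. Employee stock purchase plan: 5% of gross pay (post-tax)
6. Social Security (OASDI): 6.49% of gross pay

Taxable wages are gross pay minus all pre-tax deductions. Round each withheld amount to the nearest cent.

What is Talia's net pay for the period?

Regular pay: 37 × $27.03 = $1,000.11
Overtime pay: 9 × $27.03 × 2 = $486.54
Gross pay = $1,000.11 + $486.54 = $1,486.65
457(b) deferral: $1,486.65 × 0.0845 = $125.62
Taxable wages = $1,486.65 − $125.62 = $1,361.03
Federal income tax: $1,361.03 × 0.2079 = $282.96
City income tax: $1,361.03 × 0.0156 = $21.23
Social Security (OASDI): $1,486.65 × 0.0649 = $96.48
Employee stock purchase plan: $1,486.65 × 0.05 = $74.33
Dental insurance premium: $124.95
Total deductions = $125.62 + $282.96 + $21.23 + $96.48 + $74.33 + $124.95 = $725.57
Net pay = $1,486.65 − $725.57 = $761.08

$761.08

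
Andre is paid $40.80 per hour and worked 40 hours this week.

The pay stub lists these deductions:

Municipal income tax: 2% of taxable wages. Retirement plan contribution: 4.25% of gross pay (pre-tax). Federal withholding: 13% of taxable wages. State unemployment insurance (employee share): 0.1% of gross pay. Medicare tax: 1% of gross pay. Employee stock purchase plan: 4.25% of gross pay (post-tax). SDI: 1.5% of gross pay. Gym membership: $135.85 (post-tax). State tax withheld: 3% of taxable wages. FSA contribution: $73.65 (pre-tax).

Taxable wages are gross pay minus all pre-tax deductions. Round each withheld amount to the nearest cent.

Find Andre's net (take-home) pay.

Gross pay: 40 × $40.80 = $1,632.00
FSA contribution: $73.65
Retirement plan contribution: $1,632.00 × 0.0425 = $69.36
Pre-tax total = $73.65 + $69.36 = $143.01
Taxable wages = $1,632.00 − $143.01 = $1,488.99
Municipal income tax: $1,488.99 × 0.02 = $29.78
State tax withheld: $1,488.99 × 0.03 = $44.67
Federal withholding: $1,488.99 × 0.13 = $193.57
State unemployment insurance (employee share): $1,632.00 × 0.001 = $1.63
Medicare tax: $1,632.00 × 0.01 = $16.32
SDI: $1,632.00 × 0.015 = $24.48
Gym membership: $135.85
Employee stock purchase plan: $1,632.00 × 0.0425 = $69.36
Total deductions = $73.65 + $69.36 + $29.78 + $44.67 + $193.57 + $1.63 + $16.32 + $24.48 + $135.85 + $69.36 = $658.67
Net pay = $1,632.00 − $658.67 = $973.33

$973.33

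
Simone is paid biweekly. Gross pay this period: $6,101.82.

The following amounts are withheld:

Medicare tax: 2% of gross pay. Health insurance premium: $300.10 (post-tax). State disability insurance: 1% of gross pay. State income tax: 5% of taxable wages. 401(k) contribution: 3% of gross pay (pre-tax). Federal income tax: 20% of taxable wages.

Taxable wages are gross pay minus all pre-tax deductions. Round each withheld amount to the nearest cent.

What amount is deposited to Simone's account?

401(k) contribution: $6,101.82 × 0.03 = $183.05
Taxable wages = $6,101.82 − $183.05 = $5,918.77
State income tax: $5,918.77 × 0.05 = $295.94
Federal income tax: $5,918.77 × 0.2 = $1,183.75
State disability insurance: $6,101.82 × 0.01 = $61.02
Medicare tax: $6,101.82 × 0.02 = $122.04
Health insurance premium: $300.10
Total deductions = $183.05 + $295.94 + $1,183.75 + $61.02 + $122.04 + $300.10 = $2,145.90
Net pay = $6,101.82 − $2,145.90 = $3,955.92

$3,955.92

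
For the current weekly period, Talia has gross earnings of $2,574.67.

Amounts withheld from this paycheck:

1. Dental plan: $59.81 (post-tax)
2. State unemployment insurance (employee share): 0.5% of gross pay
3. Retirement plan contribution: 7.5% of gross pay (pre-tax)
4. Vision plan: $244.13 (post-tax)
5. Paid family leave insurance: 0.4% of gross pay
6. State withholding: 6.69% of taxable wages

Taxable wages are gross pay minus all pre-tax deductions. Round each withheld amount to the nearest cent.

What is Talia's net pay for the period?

Retirement plan contribution: $2,574.67 × 0.075 = $193.10
Taxable wages = $2,574.67 − $193.10 = $2,381.57
State withholding: $2,381.57 × 0.0669 = $159.33
Paid family leave insurance: $2,574.67 × 0.004 = $10.30
State unemployment insurance (employee share): $2,574.67 × 0.005 = $12.87
Vision plan: $244.13
Dental plan: $59.81
Total deductions = $193.10 + $159.33 + $10.30 + $12.87 + $244.13 + $59.81 = $679.54
Net pay = $2,574.67 − $679.54 = $1,895.13

$1,895.13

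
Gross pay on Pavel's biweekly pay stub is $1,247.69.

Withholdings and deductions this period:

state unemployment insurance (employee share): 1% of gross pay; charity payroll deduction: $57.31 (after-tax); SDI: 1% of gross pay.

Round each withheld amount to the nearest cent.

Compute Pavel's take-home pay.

SDI: $1,247.69 × 0.01 = $12.48
State unemployment insurance (employee share): $1,247.69 × 0.01 = $12.48
Charity payroll deduction: $57.31
Total deductions = $12.48 + $12.48 + $57.31 = $82.27
Net pay = $1,247.69 − $82.27 = $1,165.42

$1,165.42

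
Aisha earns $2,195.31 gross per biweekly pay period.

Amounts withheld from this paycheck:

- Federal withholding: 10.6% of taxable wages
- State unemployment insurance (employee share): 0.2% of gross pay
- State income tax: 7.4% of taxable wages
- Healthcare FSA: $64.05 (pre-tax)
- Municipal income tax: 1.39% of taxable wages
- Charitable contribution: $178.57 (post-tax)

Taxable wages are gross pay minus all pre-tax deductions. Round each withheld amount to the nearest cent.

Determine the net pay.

Healthcare FSA: $64.05
Taxable wages = $2,195.31 − $64.05 = $2,131.26
Municipal income tax: $2,131.26 × 0.0139 = $29.62
Federal withholding: $2,131.26 × 0.106 = $225.91
State income tax: $2,131.26 × 0.074 = $157.71
State unemployment insurance (employee share): $2,195.31 × 0.002 = $4.39
Charitable contribution: $178.57
Total deductions = $64.05 + $29.62 + $225.91 + $157.71 + $4.39 + $178.57 = $660.25
Net pay = $2,195.31 − $660.25 = $1,535.06

$1,535.06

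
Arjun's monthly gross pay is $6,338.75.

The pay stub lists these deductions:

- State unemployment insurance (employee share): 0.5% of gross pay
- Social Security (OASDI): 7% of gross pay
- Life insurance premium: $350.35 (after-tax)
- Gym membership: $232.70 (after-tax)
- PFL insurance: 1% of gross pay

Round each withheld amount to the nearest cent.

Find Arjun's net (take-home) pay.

$5,216.91

PFL insurance: $6,338.75 × 0.01 = $63.39
Social Security (OASDI): $6,338.75 × 0.07 = $443.71
State unemployment insurance (employee share): $6,338.75 × 0.005 = $31.69
Life insurance premium: $350.35
Gym membership: $232.70
Total deductions = $63.39 + $443.71 + $31.69 + $350.35 + $232.70 = $1,121.84
Net pay = $6,338.75 − $1,121.84 = $5,216.91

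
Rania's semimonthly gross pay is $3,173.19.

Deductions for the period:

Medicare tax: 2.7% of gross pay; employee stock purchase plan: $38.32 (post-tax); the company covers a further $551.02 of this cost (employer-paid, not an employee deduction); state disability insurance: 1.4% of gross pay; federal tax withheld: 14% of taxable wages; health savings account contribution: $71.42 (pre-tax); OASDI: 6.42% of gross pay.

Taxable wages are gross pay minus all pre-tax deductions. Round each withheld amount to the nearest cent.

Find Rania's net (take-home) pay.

$2,295.38

Health savings account contribution: $71.42
Taxable wages = $3,173.19 − $71.42 = $3,101.77
Federal tax withheld: $3,101.77 × 0.14 = $434.25
State disability insurance: $3,173.19 × 0.014 = $44.42
OASDI: $3,173.19 × 0.0642 = $203.72
Medicare tax: $3,173.19 × 0.027 = $85.68
Employee stock purchase plan: $38.32
(Employer's $551.02 toward employee stock purchase plan is not withheld from the employee.)
Total deductions = $71.42 + $434.25 + $44.42 + $203.72 + $85.68 + $38.32 = $877.81
Net pay = $3,173.19 − $877.81 = $2,295.38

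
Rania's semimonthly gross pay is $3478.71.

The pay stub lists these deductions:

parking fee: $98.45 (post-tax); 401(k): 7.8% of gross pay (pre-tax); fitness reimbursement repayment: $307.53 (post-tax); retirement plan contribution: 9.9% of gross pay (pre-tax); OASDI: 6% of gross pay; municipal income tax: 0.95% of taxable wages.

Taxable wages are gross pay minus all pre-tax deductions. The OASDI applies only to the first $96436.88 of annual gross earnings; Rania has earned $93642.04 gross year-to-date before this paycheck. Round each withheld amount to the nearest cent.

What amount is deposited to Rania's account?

$2262.11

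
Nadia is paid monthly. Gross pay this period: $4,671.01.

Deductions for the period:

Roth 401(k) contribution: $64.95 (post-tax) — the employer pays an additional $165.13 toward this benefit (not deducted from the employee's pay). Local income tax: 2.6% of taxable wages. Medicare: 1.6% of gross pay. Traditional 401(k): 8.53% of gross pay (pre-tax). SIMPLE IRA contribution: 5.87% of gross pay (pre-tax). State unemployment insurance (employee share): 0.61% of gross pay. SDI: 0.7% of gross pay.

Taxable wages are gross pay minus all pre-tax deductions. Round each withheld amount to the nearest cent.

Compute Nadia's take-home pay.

Traditional 401(k): $4,671.01 × 0.0853 = $398.44
SIMPLE IRA contribution: $4,671.01 × 0.0587 = $274.19
Pre-tax total = $398.44 + $274.19 = $672.63
Taxable wages = $4,671.01 − $672.63 = $3,998.38
Local income tax: $3,998.38 × 0.026 = $103.96
Medicare: $4,671.01 × 0.016 = $74.74
SDI: $4,671.01 × 0.007 = $32.70
State unemployment insurance (employee share): $4,671.01 × 0.0061 = $28.49
Roth 401(k) contribution: $64.95
(Employer's $165.13 toward Roth 401(k) contribution is not withheld from the employee.)
Total deductions = $398.44 + $274.19 + $103.96 + $74.74 + $32.70 + $28.49 + $64.95 = $977.47
Net pay = $4,671.01 − $977.47 = $3,693.54

$3,693.54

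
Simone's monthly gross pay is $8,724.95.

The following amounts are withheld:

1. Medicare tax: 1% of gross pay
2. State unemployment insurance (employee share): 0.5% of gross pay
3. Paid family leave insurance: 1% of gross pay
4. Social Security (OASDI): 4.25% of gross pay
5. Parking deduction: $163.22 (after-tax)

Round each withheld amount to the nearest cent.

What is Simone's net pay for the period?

$7,972.80

Social Security (OASDI): $8,724.95 × 0.0425 = $370.81
Medicare tax: $8,724.95 × 0.01 = $87.25
Paid family leave insurance: $8,724.95 × 0.01 = $87.25
State unemployment insurance (employee share): $8,724.95 × 0.005 = $43.62
Parking deduction: $163.22
Total deductions = $370.81 + $87.25 + $87.25 + $43.62 + $163.22 = $752.15
Net pay = $8,724.95 − $752.15 = $7,972.80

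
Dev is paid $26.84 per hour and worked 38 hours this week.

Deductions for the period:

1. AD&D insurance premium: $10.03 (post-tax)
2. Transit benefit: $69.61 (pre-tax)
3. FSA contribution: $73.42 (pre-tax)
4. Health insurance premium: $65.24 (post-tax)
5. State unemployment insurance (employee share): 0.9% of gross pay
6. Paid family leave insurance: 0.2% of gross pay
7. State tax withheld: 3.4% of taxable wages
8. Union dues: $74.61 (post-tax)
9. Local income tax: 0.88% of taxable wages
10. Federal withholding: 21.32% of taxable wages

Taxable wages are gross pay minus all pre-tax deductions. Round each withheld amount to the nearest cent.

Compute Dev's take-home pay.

Gross pay: 38 × $26.84 = $1,019.92
FSA contribution: $73.42
Transit benefit: $69.61
Pre-tax total = $73.42 + $69.61 = $143.03
Taxable wages = $1,019.92 − $143.03 = $876.89
State tax withheld: $876.89 × 0.034 = $29.81
Federal withholding: $876.89 × 0.2132 = $186.95
Local income tax: $876.89 × 0.0088 = $7.72
State unemployment insurance (employee share): $1,019.92 × 0.009 = $9.18
Paid family leave insurance: $1,019.92 × 0.002 = $2.04
Health insurance premium: $65.24
Union dues: $74.61
AD&D insurance premium: $10.03
Total deductions = $73.42 + $69.61 + $29.81 + $186.95 + $7.72 + $9.18 + $2.04 + $65.24 + $74.61 + $10.03 = $528.61
Net pay = $1,019.92 − $528.61 = $491.31

$491.31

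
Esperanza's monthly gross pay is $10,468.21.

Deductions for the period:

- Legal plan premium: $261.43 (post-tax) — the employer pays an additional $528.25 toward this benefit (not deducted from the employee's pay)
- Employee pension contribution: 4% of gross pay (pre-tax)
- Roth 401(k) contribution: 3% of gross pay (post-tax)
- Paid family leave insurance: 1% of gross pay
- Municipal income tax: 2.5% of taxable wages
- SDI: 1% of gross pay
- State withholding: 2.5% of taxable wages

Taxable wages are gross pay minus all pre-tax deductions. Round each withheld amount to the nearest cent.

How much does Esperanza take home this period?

$8,762.16

Employee pension contribution: $10,468.21 × 0.04 = $418.73
Taxable wages = $10,468.21 − $418.73 = $10,049.48
Municipal income tax: $10,049.48 × 0.025 = $251.24
State withholding: $10,049.48 × 0.025 = $251.24
SDI: $10,468.21 × 0.01 = $104.68
Paid family leave insurance: $10,468.21 × 0.01 = $104.68
Roth 401(k) contribution: $10,468.21 × 0.03 = $314.05
Legal plan premium: $261.43
(Employer's $528.25 toward legal plan premium is not withheld from the employee.)
Total deductions = $418.73 + $251.24 + $251.24 + $104.68 + $104.68 + $314.05 + $261.43 = $1,706.05
Net pay = $10,468.21 − $1,706.05 = $8,762.16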